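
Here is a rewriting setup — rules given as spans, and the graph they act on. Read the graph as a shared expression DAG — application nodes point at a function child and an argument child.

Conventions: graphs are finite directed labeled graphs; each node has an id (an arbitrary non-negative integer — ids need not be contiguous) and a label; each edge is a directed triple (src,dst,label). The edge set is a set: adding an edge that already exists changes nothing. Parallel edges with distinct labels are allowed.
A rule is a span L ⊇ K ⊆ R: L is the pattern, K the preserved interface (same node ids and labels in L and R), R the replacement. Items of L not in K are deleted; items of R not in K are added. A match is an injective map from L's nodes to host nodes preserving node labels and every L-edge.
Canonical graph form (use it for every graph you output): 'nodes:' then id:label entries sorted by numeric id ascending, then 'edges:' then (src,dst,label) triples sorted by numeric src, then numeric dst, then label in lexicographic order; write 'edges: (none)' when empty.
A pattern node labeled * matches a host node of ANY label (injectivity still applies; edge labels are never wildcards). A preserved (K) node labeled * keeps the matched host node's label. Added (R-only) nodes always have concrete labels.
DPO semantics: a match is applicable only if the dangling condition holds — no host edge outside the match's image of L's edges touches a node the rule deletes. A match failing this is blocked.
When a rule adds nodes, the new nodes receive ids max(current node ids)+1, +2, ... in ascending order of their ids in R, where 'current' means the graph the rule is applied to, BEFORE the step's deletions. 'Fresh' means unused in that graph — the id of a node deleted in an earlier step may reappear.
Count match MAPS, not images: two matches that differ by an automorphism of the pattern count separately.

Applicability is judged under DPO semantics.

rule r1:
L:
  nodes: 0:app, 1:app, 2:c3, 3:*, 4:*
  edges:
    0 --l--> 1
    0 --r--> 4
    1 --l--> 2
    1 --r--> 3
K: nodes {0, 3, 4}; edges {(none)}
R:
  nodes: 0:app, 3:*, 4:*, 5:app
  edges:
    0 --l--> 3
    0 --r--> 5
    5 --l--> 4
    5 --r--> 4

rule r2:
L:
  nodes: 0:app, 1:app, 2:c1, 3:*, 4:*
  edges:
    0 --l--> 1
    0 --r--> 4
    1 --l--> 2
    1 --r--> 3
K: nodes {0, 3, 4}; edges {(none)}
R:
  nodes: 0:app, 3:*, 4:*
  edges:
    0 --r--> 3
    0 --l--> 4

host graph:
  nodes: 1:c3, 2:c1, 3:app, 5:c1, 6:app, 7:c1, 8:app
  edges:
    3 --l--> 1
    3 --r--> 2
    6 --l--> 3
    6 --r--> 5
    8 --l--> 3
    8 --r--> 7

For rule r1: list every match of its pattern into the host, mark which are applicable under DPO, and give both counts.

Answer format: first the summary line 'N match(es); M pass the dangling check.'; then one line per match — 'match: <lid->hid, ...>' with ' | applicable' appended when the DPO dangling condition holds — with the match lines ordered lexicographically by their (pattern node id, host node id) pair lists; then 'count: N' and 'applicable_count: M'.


2 match(es); 0 pass the dangling check.
match: 0->6, 1->3, 2->1, 3->2, 4->5
match: 0->8, 1->3, 2->1, 3->2, 4->7
count: 2
applicable_count: 0


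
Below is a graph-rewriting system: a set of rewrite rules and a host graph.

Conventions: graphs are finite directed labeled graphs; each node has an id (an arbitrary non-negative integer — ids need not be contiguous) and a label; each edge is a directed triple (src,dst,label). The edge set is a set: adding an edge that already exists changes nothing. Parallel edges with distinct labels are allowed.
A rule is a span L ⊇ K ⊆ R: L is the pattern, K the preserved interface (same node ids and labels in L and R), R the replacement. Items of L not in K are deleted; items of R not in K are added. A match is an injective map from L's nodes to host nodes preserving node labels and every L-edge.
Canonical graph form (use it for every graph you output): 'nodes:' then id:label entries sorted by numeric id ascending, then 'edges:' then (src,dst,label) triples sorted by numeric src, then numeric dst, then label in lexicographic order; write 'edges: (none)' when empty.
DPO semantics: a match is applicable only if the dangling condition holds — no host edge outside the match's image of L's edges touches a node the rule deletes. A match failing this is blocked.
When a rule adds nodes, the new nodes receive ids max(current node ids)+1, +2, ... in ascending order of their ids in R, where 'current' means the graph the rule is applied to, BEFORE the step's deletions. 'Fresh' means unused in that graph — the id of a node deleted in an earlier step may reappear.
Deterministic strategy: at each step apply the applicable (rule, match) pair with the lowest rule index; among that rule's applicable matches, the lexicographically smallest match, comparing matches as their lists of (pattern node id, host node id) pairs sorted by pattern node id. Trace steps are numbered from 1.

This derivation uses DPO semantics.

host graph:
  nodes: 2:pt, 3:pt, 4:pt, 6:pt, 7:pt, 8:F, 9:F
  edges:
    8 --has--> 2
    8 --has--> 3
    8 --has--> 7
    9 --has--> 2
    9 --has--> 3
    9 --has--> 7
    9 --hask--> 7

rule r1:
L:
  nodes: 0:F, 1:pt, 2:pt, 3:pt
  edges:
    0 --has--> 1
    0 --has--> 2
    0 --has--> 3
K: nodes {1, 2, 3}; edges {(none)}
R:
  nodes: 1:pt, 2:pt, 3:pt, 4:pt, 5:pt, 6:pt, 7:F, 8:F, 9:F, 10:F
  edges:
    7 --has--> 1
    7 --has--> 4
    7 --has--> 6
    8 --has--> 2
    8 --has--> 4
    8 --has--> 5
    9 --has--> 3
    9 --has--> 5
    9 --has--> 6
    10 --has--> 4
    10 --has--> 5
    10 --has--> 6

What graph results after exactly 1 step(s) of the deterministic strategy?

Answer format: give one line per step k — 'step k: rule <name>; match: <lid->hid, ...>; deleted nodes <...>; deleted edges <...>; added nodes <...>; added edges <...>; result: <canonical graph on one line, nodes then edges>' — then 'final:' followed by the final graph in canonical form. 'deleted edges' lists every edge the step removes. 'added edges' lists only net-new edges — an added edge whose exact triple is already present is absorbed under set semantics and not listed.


step 1: rule r1; match: 0->8, 1->2, 2->3, 3->7; deleted nodes 8; deleted edges (8,2,has); (8,3,has); (8,7,has); added nodes 10, 11, 12, 13, 14, 15, 16; added edges (13,2,has); (13,10,has); (13,12,has); (14,3,has); (14,10,has); (14,11,has); (15,7,has); (15,11,has); (15,12,has); (16,10,has); (16,11,has); (16,12,has); result: nodes: 2:pt, 3:pt, 4:pt, 6:pt, 7:pt, 9:F, 10:pt, 11:pt, 12:pt, 13:F, 14:F, 15:F, 16:F edges: (9,2,has); (9,3,has); (9,7,has); (9,7,hask); (13,2,has); (13,10,has); (13,12,has); (14,3,has); (14,10,has); (14,11,has); (15,7,has); (15,11,has); (15,12,has); (16,10,has); (16,11,has); (16,12,has)
final:
nodes: 2:pt, 3:pt, 4:pt, 6:pt, 7:pt, 9:F, 10:pt, 11:pt, 12:pt, 13:F, 14:F, 15:F, 16:F
edges: (9,2,has); (9,3,has); (9,7,has); (9,7,hask); (13,2,has); (13,10,has); (13,12,has); (14,3,has); (14,10,has); (14,11,has); (15,7,has); (15,11,has); (15,12,has); (16,10,has); (16,11,has); (16,12,has)


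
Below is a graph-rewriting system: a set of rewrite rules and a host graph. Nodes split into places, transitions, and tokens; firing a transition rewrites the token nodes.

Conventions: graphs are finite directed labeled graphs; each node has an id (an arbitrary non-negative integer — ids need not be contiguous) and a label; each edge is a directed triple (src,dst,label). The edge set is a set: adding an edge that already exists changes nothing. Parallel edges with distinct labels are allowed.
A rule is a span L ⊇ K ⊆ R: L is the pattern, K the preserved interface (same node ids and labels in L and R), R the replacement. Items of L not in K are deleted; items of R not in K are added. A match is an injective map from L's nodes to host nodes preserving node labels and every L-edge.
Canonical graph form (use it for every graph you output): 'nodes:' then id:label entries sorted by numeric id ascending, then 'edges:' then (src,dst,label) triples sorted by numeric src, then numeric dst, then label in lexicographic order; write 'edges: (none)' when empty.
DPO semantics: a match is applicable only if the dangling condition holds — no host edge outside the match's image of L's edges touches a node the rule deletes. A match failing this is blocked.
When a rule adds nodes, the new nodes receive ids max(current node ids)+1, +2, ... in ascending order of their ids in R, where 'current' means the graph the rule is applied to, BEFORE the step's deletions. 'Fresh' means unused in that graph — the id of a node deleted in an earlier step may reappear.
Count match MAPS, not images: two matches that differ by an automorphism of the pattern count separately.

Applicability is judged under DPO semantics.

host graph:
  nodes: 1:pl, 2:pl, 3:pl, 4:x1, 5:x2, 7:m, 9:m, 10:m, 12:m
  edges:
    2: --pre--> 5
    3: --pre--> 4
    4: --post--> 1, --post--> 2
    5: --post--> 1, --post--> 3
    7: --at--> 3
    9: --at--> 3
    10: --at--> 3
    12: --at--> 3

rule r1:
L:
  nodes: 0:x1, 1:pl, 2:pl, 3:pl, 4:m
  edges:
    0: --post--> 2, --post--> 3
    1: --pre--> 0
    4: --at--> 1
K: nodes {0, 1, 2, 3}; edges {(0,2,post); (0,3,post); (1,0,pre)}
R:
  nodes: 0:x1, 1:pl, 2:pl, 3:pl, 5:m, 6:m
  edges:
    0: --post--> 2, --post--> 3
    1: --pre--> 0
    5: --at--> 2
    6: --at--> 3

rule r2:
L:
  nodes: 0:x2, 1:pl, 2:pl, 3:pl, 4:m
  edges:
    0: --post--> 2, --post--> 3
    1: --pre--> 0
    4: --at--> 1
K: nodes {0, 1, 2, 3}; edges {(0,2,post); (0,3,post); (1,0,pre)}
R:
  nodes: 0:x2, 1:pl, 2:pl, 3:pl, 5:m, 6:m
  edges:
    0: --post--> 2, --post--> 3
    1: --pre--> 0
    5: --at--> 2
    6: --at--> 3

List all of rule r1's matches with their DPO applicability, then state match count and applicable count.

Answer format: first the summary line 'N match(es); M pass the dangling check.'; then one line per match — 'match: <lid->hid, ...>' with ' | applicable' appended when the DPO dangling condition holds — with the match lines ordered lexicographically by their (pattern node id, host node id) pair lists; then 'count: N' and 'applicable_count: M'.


8 match(es); 8 pass the dangling check.
match: 0->4, 1->3, 2->1, 3->2, 4->7 | applicable
match: 0->4, 1->3, 2->1, 3->2, 4->9 | applicable
match: 0->4, 1->3, 2->1, 3->2, 4->10 | applicable
match: 0->4, 1->3, 2->1, 3->2, 4->12 | applicable
match: 0->4, 1->3, 2->2, 3->1, 4->7 | applicable
match: 0->4, 1->3, 2->2, 3->1, 4->9 | applicable
match: 0->4, 1->3, 2->2, 3->1, 4->10 | applicable
match: 0->4, 1->3, 2->2, 3->1, 4->12 | applicable
count: 8
applicable_count: 8


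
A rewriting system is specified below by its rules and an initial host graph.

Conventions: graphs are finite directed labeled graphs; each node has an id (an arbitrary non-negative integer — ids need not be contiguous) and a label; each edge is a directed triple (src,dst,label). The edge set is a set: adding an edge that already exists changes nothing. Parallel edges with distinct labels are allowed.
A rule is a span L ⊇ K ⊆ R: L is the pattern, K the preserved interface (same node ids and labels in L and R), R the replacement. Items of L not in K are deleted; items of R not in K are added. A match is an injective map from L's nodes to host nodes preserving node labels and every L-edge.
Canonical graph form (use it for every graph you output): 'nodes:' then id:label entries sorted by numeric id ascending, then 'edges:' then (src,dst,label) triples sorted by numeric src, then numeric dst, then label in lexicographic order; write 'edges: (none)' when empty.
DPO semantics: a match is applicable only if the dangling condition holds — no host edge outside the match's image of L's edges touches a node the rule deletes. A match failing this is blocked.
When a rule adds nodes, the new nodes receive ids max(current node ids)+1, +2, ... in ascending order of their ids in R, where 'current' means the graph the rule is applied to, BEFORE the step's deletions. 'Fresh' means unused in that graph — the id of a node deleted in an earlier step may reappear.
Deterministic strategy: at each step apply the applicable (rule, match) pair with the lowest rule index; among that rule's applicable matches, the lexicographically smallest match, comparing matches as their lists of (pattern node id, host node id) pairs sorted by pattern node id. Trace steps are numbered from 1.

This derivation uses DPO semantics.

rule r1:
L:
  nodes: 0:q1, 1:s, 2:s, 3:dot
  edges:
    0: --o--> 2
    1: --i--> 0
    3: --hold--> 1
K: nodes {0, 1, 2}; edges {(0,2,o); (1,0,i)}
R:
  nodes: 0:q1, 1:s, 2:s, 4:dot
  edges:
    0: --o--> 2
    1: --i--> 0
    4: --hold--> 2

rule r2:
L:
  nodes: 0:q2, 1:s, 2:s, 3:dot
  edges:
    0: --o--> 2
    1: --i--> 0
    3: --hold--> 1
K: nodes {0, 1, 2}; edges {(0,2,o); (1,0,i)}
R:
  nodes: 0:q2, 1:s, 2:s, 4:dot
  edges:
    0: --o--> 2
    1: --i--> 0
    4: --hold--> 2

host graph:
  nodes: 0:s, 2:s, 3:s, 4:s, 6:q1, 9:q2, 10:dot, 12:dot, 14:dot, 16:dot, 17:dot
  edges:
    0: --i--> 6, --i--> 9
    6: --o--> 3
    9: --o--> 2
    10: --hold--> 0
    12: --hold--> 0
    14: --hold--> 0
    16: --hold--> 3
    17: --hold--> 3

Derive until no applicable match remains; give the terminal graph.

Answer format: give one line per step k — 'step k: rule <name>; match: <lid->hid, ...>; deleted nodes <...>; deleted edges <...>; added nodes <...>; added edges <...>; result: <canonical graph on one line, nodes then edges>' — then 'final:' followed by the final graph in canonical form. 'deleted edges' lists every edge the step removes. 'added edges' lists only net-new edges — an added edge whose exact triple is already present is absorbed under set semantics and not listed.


step 1: rule r1; match: 0->6, 1->0, 2->3, 3->10; deleted nodes 10; deleted edges (10,0,hold); added nodes 18; added edges (18,3,hold); result: nodes: 0:s, 2:s, 3:s, 4:s, 6:q1, 9:q2, 12:dot, 14:dot, 16:dot, 17:dot, 18:dot edges: (0,6,i); (0,9,i); (6,3,o); (9,2,o); (12,0,hold); (14,0,hold); (16,3,hold); (17,3,hold); (18,3,hold)
step 2: rule r1; match: 0->6, 1->0, 2->3, 3->12; deleted nodes 12; deleted edges (12,0,hold); added nodes 19; added edges (19,3,hold); result: nodes: 0:s, 2:s, 3:s, 4:s, 6:q1, 9:q2, 14:dot, 16:dot, 17:dot, 18:dot, 19:dot edges: (0,6,i); (0,9,i); (6,3,o); (9,2,o); (14,0,hold); (16,3,hold); (17,3,hold); (18,3,hold); (19,3,hold)
step 3: rule r1; match: 0->6, 1->0, 2->3, 3->14; deleted nodes 14; deleted edges (14,0,hold); added nodes 20; added edges (20,3,hold); result: nodes: 0:s, 2:s, 3:s, 4:s, 6:q1, 9:q2, 16:dot, 17:dot, 18:dot, 19:dot, 20:dot edges: (0,6,i); (0,9,i); (6,3,o); (9,2,o); (16,3,hold); (17,3,hold); (18,3,hold); (19,3,hold); (20,3,hold)
final:
nodes: 0:s, 2:s, 3:s, 4:s, 6:q1, 9:q2, 16:dot, 17:dot, 18:dot, 19:dot, 20:dot
edges: (0,6,i); (0,9,i); (6,3,o); (9,2,o); (16,3,hold); (17,3,hold); (18,3,hold); (19,3,hold); (20,3,hold)


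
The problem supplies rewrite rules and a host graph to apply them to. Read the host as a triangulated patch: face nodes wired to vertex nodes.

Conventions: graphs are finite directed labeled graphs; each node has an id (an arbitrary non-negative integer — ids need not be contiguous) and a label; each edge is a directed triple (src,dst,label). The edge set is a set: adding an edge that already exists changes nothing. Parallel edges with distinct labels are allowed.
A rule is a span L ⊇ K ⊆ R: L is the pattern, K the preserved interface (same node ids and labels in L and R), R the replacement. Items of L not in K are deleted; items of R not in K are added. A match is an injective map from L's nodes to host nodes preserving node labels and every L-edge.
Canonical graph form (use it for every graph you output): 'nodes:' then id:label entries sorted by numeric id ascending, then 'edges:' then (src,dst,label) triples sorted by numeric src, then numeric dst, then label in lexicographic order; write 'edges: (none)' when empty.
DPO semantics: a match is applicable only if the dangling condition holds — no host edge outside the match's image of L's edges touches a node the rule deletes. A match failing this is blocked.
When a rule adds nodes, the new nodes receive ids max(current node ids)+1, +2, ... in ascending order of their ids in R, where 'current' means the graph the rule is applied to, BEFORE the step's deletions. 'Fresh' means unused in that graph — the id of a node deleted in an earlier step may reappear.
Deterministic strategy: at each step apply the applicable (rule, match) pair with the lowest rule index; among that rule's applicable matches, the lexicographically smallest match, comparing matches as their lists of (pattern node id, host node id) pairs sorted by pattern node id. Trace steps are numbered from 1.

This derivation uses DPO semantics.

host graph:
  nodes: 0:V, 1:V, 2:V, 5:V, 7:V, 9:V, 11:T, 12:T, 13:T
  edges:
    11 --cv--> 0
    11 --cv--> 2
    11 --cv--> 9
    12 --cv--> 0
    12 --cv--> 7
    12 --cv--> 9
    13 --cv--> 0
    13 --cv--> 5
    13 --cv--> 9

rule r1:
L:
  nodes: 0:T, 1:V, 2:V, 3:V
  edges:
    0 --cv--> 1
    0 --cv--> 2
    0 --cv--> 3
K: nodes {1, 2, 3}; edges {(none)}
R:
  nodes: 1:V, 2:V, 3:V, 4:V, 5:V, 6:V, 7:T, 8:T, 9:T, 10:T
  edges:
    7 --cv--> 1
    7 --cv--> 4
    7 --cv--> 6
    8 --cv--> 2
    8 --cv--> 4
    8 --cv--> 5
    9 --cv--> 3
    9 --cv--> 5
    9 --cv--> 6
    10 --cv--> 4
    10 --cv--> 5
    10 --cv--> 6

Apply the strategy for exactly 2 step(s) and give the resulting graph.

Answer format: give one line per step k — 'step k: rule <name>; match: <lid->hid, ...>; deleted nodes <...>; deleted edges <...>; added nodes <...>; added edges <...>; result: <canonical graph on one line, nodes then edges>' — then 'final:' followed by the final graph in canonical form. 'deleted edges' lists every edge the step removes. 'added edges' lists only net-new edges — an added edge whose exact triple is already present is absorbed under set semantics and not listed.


step 1: rule r1; match: 0->11, 1->0, 2->2, 3->9; deleted nodes 11; deleted edges (11,0,cv); (11,2,cv); (11,9,cv); added nodes 14, 15, 16, 17, 18, 19, 20; added edges (17,0,cv); (17,14,cv); (17,16,cv); (18,2,cv); (18,14,cv); (18,15,cv); (19,9,cv); (19,15,cv); (19,16,cv); (20,14,cv); (20,15,cv); (20,16,cv); result: nodes: 0:V, 1:V, 2:V, 5:V, 7:V, 9:V, 12:T, 13:T, 14:V, 15:V, 16:V, 17:T, 18:T, 19:T, 20:T edges: (12,0,cv); (12,7,cv); (12,9,cv); (13,0,cv); (13,5,cv); (13,9,cv); (17,0,cv); (17,14,cv); (17,16,cv); (18,2,cv); (18,14,cv); (18,15,cv); (19,9,cv); (19,15,cv); (19,16,cv); (20,14,cv); (20,15,cv); (20,16,cv)
step 2: rule r1; match: 0->12, 1->0, 2->7, 3->9; deleted nodes 12; deleted edges (12,0,cv); (12,7,cv); (12,9,cv); added nodes 21, 22, 23, 24, 25, 26, 27; added edges (24,0,cv); (24,21,cv); (24,23,cv); (25,7,cv); (25,21,cv); (25,22,cv); (26,9,cv); (26,22,cv); (26,23,cv); (27,21,cv); (27,22,cv); (27,23,cv); result: nodes: 0:V, 1:V, 2:V, 5:V, 7:V, 9:V, 13:T, 14:V, 15:V, 16:V, 17:T, 18:T, 19:T, 20:T, 21:V, 22:V, 23:V, 24:T, 25:T, 26:T, 27:T edges: (13,0,cv); (13,5,cv); (13,9,cv); (17,0,cv); (17,14,cv); (17,16,cv); (18,2,cv); (18,14,cv); (18,15,cv); (19,9,cv); (19,15,cv); (19,16,cv); (20,14,cv); (20,15,cv); (20,16,cv); (24,0,cv); (24,21,cv); (24,23,cv); (25,7,cv); (25,21,cv); (25,22,cv); (26,9,cv); (26,22,cv); (26,23,cv); (27,21,cv); (27,22,cv); (27,23,cv)
final:
nodes: 0:V, 1:V, 2:V, 5:V, 7:V, 9:V, 13:T, 14:V, 15:V, 16:V, 17:T, 18:T, 19:T, 20:T, 21:V, 22:V, 23:V, 24:T, 25:T, 26:T, 27:T
edges: (13,0,cv); (13,5,cv); (13,9,cv); (17,0,cv); (17,14,cv); (17,16,cv); (18,2,cv); (18,14,cv); (18,15,cv); (19,9,cv); (19,15,cv); (19,16,cv); (20,14,cv); (20,15,cv); (20,16,cv); (24,0,cv); (24,21,cv); (24,23,cv); (25,7,cv); (25,21,cv); (25,22,cv); (26,9,cv); (26,22,cv); (26,23,cv); (27,21,cv); (27,22,cv); (27,23,cv)


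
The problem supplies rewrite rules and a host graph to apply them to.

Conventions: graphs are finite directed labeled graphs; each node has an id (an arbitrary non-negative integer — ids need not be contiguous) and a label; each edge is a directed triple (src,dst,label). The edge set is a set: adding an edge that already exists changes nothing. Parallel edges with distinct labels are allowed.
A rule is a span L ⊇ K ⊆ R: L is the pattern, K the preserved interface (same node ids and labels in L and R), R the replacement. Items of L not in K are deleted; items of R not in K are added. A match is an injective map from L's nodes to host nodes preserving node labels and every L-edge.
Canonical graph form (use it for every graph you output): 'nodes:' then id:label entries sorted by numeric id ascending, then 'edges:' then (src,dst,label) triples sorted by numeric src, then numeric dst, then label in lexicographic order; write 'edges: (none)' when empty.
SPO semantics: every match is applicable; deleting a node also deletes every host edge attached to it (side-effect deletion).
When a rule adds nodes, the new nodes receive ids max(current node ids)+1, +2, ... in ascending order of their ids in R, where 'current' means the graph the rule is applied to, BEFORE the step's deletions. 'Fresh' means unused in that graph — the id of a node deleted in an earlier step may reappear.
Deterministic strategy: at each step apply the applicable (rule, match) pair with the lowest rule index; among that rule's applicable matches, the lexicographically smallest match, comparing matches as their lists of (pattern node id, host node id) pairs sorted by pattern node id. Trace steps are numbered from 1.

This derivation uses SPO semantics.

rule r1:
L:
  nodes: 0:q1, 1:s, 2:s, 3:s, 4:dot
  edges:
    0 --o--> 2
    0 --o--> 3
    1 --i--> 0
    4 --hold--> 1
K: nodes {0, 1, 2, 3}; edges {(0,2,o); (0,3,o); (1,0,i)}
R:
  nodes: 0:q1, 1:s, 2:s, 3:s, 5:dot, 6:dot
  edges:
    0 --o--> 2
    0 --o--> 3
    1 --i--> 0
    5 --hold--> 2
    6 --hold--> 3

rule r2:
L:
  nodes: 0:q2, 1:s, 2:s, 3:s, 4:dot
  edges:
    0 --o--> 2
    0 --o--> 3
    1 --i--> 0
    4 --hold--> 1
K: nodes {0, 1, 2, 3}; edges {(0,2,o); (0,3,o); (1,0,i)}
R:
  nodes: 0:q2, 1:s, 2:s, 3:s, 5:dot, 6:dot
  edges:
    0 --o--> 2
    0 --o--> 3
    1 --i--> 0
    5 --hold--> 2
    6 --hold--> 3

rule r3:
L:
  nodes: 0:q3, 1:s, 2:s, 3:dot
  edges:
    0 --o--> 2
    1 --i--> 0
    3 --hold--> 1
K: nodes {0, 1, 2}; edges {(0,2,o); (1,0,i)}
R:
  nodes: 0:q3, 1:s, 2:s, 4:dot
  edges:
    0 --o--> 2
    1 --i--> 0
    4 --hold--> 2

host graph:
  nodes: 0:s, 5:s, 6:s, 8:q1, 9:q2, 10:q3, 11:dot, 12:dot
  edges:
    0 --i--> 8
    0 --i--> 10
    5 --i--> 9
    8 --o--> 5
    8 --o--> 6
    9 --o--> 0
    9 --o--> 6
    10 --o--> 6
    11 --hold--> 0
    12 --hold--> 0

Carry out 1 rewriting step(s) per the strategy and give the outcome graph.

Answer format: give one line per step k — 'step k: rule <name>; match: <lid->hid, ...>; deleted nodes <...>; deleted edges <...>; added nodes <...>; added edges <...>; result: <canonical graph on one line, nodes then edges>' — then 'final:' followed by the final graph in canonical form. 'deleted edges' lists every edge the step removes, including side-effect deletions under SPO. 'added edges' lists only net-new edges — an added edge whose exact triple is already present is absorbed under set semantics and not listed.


step 1: rule r1; match: 0->8, 1->0, 2->5, 3->6, 4->11; deleted nodes 11; deleted edges (11,0,hold); added nodes 13, 14; added edges (13,5,hold); (14,6,hold); result: nodes: 0:s, 5:s, 6:s, 8:q1, 9:q2, 10:q3, 12:dot, 13:dot, 14:dot edges: (0,8,i); (0,10,i); (5,9,i); (8,5,o); (8,6,o); (9,0,o); (9,6,o); (10,6,o); (12,0,hold); (13,5,hold); (14,6,hold)
final:
nodes: 0:s, 5:s, 6:s, 8:q1, 9:q2, 10:q3, 12:dot, 13:dot, 14:dot
edges: (0,8,i); (0,10,i); (5,9,i); (8,5,o); (8,6,o); (9,0,o); (9,6,o); (10,6,o); (12,0,hold); (13,5,hold); (14,6,hold)


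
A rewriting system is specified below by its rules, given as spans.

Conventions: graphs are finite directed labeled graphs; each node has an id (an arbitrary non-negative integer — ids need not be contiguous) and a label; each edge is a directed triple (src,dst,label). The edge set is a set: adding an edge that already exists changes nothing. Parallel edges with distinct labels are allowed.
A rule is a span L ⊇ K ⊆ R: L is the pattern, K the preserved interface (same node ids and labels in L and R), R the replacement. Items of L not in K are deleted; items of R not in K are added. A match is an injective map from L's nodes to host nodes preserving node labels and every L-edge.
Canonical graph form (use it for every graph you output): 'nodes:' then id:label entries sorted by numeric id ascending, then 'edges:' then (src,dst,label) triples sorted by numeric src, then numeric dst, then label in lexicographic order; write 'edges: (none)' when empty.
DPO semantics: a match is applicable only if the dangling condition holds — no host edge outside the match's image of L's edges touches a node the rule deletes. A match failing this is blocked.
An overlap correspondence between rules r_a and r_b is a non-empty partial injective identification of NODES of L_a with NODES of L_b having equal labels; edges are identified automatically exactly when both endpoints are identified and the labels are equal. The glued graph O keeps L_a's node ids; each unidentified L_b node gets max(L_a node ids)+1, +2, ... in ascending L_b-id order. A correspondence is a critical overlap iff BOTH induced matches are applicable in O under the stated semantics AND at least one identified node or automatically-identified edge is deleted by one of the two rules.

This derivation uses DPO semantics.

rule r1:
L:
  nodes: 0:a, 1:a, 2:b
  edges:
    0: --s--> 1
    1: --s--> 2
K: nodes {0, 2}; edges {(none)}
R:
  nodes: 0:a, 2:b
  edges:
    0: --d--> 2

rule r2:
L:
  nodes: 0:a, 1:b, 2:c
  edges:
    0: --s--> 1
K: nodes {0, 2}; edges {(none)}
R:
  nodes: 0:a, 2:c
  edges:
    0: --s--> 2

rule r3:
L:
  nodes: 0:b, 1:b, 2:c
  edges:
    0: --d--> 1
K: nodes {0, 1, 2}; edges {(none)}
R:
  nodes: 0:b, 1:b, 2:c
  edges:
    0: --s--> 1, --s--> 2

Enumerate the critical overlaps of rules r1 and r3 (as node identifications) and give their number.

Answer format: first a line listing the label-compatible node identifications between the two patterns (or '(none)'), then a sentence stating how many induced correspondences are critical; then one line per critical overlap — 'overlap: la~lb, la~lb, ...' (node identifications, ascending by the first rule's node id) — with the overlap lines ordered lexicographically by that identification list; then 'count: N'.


label-compatible node identifications between L(r1) and L(r3): 2~0, 2~1
0 of the induced correspondences are critical overlaps of r1 and r3.
count: 0


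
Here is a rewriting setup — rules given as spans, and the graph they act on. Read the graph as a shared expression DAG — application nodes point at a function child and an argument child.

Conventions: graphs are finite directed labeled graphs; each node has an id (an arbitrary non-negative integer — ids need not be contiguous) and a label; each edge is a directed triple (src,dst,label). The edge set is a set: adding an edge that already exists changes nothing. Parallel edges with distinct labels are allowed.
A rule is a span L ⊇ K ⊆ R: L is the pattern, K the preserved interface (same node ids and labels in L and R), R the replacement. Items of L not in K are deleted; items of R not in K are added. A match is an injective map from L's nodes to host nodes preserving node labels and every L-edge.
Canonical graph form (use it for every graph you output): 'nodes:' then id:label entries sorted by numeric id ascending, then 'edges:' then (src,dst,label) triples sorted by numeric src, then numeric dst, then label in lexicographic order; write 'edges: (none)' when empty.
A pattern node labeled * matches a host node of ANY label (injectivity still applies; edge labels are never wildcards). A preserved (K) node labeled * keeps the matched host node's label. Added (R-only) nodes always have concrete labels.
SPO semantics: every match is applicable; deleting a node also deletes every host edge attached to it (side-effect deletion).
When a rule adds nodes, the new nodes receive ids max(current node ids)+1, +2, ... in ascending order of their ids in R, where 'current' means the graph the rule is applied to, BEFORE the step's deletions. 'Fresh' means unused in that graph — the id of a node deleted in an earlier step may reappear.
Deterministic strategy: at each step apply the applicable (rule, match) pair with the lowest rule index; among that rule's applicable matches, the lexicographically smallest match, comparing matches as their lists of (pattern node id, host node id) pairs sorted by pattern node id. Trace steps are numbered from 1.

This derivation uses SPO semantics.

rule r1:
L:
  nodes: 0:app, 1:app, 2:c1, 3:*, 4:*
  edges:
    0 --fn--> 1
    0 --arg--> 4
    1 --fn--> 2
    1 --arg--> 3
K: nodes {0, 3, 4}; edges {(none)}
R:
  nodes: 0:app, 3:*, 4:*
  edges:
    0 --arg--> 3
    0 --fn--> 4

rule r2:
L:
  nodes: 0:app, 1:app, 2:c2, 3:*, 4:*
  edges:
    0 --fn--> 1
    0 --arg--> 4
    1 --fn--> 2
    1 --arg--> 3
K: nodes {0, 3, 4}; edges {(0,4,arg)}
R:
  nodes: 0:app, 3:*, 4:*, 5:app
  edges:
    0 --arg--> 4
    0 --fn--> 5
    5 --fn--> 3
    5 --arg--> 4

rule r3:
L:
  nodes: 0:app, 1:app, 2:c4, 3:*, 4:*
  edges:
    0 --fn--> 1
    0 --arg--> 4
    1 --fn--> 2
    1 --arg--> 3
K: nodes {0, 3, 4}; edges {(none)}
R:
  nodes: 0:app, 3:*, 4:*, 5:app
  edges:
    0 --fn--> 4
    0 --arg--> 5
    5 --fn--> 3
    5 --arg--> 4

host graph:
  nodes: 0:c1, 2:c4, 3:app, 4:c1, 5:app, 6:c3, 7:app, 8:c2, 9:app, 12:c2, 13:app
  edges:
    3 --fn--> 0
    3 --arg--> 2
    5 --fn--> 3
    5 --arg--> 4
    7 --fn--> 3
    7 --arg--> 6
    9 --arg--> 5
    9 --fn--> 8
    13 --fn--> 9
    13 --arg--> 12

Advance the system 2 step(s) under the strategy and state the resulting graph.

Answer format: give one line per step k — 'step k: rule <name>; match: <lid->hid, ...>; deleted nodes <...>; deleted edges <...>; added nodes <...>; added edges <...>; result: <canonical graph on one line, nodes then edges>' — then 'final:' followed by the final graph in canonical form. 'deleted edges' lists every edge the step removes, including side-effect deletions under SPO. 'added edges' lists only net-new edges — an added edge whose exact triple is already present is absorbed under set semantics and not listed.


step 1: rule r1; match: 0->5, 1->3, 2->0, 3->2, 4->4; deleted nodes 0, 3; deleted edges (3,0,fn); (3,2,arg); (5,3,fn); (5,4,arg); (7,3,fn); added nodes (none); added edges (5,2,arg); (5,4,fn); result: nodes: 2:c4, 4:c1, 5:app, 6:c3, 7:app, 8:c2, 9:app, 12:c2, 13:app edges: (5,2,arg); (5,4,fn); (7,6,arg); (9,5,arg); (9,8,fn); (13,9,fn); (13,12,arg)
step 2: rule r2; match: 0->13, 1->9, 2->8, 3->5, 4->12; deleted nodes 8, 9; deleted edges (9,5,arg); (9,8,fn); (13,9,fn); added nodes 14; added edges (13,14,fn); (14,5,fn); (14,12,arg); result: nodes: 2:c4, 4:c1, 5:app, 6:c3, 7:app, 12:c2, 13:app, 14:app edges: (5,2,arg); (5,4,fn); (7,6,arg); (13,12,arg); (13,14,fn); (14,5,fn); (14,12,arg)
final:
nodes: 2:c4, 4:c1, 5:app, 6:c3, 7:app, 12:c2, 13:app, 14:app
edges: (5,2,arg); (5,4,fn); (7,6,arg); (13,12,arg); (13,14,fn); (14,5,fn); (14,12,arg)


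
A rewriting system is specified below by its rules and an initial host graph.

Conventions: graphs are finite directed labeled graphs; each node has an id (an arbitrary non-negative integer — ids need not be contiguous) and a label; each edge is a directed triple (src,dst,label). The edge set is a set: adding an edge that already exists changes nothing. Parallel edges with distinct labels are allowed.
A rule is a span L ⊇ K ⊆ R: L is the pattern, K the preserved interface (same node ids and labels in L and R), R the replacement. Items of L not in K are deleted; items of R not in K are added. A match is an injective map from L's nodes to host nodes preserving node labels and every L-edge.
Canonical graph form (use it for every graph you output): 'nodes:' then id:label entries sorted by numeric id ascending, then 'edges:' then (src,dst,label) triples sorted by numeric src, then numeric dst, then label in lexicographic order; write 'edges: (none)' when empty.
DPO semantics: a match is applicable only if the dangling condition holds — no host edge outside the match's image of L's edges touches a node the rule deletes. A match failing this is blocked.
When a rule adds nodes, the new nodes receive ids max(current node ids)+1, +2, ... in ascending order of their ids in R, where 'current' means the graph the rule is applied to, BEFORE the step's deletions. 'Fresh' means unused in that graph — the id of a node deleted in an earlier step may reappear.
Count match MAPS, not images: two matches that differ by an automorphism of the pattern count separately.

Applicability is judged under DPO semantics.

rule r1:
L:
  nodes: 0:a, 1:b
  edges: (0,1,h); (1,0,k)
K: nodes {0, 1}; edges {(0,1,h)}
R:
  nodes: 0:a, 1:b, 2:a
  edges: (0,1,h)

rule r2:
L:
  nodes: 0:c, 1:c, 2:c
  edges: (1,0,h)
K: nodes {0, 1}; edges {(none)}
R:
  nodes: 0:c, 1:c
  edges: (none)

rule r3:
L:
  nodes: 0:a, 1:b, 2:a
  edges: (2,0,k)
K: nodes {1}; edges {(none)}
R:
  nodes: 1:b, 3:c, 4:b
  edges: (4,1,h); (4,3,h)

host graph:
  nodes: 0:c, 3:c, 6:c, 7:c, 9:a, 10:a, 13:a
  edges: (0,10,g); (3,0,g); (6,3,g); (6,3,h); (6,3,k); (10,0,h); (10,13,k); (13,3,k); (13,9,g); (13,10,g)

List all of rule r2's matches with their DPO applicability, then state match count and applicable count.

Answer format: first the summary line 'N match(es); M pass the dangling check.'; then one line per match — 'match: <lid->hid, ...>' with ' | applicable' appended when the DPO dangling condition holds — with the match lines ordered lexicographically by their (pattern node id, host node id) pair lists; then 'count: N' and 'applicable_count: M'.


2 match(es); 1 pass the dangling check.
match: 0->3, 1->6, 2->0
match: 0->3, 1->6, 2->7 | applicable
count: 2
applicable_count: 1


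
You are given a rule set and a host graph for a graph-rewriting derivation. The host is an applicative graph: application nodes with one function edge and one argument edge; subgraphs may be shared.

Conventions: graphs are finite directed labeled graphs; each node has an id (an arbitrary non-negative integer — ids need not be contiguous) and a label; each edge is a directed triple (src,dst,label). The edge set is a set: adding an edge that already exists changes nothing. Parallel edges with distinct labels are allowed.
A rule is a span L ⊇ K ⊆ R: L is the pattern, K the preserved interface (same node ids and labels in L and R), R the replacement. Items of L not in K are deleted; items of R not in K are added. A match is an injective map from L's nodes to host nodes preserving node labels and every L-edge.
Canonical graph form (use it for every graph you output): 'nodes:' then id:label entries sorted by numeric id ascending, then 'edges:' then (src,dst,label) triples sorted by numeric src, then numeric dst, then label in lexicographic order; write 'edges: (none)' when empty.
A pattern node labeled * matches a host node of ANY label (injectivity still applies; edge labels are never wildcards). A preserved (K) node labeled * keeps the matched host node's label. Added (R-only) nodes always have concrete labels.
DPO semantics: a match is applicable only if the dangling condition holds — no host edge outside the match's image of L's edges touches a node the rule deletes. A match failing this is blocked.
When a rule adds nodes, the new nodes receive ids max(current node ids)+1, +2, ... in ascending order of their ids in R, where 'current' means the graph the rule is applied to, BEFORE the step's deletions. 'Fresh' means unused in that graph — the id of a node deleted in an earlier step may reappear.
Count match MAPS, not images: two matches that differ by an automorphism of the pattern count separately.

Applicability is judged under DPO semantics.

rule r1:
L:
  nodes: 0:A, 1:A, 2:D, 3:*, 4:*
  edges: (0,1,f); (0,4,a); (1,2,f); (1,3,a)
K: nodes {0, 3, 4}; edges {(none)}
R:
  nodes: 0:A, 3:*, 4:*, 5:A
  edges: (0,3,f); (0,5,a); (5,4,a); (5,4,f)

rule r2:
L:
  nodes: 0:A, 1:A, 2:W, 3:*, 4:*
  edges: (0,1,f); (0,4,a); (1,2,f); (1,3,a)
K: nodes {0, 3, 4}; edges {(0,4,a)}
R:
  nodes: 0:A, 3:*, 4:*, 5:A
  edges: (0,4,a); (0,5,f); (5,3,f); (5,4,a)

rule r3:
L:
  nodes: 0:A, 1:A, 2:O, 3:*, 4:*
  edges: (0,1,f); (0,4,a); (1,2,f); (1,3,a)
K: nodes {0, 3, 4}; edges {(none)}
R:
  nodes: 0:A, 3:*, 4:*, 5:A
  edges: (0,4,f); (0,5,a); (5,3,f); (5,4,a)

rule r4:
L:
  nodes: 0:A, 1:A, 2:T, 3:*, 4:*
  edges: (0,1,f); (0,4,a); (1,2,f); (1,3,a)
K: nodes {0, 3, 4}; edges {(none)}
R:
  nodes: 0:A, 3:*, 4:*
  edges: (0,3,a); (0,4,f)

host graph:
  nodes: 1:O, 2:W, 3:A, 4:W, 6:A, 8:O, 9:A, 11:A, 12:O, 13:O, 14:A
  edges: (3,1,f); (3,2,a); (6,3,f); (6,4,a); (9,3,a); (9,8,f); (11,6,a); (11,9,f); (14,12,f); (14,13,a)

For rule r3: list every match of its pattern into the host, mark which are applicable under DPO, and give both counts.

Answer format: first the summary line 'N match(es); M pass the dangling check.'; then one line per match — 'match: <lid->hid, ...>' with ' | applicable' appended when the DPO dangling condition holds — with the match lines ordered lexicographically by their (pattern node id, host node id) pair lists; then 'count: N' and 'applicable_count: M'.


2 match(es); 1 pass the dangling check.
match: 0->6, 1->3, 2->1, 3->2, 4->4
match: 0->11, 1->9, 2->8, 3->3, 4->6 | applicable
count: 2
applicable_count: 1


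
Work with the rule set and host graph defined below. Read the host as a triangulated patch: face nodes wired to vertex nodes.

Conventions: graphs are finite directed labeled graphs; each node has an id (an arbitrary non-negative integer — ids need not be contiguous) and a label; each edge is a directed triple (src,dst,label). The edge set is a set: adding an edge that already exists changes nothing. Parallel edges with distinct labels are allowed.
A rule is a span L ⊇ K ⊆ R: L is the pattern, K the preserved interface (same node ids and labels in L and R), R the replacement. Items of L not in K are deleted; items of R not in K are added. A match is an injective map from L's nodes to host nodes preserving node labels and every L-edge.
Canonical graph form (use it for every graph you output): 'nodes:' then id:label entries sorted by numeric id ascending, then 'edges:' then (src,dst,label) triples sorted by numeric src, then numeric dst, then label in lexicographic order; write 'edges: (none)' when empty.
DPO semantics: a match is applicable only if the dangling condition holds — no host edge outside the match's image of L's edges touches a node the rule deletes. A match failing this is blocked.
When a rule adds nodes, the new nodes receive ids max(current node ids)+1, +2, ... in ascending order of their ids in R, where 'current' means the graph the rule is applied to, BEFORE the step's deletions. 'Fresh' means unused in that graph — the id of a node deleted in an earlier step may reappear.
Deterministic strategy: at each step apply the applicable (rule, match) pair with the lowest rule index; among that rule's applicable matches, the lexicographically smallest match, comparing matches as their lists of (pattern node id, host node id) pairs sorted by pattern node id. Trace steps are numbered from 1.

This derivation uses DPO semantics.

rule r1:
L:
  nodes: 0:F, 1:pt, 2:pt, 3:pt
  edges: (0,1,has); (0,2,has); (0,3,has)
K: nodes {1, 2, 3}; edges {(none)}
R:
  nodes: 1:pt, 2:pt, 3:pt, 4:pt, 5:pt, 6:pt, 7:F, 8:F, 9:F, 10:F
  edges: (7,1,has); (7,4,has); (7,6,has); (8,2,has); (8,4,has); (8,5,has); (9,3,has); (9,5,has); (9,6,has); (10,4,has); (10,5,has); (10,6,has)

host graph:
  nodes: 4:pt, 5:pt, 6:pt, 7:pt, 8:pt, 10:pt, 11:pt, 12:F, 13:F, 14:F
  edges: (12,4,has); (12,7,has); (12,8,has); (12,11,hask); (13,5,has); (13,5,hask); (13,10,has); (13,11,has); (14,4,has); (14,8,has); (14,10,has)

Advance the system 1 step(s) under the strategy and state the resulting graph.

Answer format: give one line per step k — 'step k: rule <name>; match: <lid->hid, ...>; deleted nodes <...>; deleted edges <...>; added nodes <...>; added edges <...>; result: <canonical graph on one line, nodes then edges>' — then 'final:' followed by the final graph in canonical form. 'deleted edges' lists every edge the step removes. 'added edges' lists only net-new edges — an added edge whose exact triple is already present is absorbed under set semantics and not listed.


step 1: rule r1; match: 0->14, 1->4, 2->8, 3->10; deleted nodes 14; deleted edges (14,4,has); (14,8,has); (14,10,has); added nodes 15, 16, 17, 18, 19, 20, 21; added edges (18,4,has); (18,15,has); (18,17,has); (19,8,has); (19,15,has); (19,16,has); (20,10,has); (20,16,has); (20,17,has); (21,15,has); (21,16,has); (21,17,has); result: nodes: 4:pt, 5:pt, 6:pt, 7:pt, 8:pt, 10:pt, 11:pt, 12:F, 13:F, 15:pt, 16:pt, 17:pt, 18:F, 19:F, 20:F, 21:F edges: (12,4,has); (12,7,has); (12,8,has); (12,11,hask); (13,5,has); (13,5,hask); (13,10,has); (13,11,has); (18,4,has); (18,15,has); (18,17,has); (19,8,has); (19,15,has); (19,16,has); (20,10,has); (20,16,has); (20,17,has); (21,15,has); (21,16,has); (21,17,has)
final:
nodes: 4:pt, 5:pt, 6:pt, 7:pt, 8:pt, 10:pt, 11:pt, 12:F, 13:F, 15:pt, 16:pt, 17:pt, 18:F, 19:F, 20:F, 21:F
edges: (12,4,has); (12,7,has); (12,8,has); (12,11,hask); (13,5,has); (13,5,hask); (13,10,has); (13,11,has); (18,4,has); (18,15,has); (18,17,has); (19,8,has); (19,15,has); (19,16,has); (20,10,has); (20,16,has); (20,17,has); (21,15,has); (21,16,has); (21,17,has)
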